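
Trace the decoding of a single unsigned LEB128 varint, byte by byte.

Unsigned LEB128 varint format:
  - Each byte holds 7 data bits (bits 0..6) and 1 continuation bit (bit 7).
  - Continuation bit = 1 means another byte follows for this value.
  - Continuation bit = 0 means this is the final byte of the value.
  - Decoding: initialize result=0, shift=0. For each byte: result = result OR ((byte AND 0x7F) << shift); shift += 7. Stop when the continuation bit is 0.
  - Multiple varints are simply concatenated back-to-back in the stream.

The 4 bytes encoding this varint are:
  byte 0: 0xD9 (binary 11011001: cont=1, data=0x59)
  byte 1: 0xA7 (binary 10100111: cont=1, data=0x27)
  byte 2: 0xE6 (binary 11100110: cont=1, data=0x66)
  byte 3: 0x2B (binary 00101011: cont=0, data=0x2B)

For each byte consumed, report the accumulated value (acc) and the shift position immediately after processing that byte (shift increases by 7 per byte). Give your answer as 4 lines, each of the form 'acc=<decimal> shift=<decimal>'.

Answer: acc=89 shift=7
acc=5081 shift=14
acc=1676249 shift=21
acc=91853785 shift=28

Derivation:
byte 0=0xD9: payload=0x59=89, contrib = 89<<0 = 89; acc -> 89, shift -> 7
byte 1=0xA7: payload=0x27=39, contrib = 39<<7 = 4992; acc -> 5081, shift -> 14
byte 2=0xE6: payload=0x66=102, contrib = 102<<14 = 1671168; acc -> 1676249, shift -> 21
byte 3=0x2B: payload=0x2B=43, contrib = 43<<21 = 90177536; acc -> 91853785, shift -> 28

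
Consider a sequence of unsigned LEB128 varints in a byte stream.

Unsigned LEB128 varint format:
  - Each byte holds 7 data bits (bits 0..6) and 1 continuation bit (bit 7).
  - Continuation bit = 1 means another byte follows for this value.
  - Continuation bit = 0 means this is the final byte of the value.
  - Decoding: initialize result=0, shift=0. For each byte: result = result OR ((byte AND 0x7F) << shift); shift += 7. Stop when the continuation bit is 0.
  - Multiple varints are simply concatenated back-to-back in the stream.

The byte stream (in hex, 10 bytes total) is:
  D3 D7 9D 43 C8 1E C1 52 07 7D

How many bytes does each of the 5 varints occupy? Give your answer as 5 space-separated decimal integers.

  byte[0]=0xD3 cont=1 payload=0x53=83: acc |= 83<<0 -> acc=83 shift=7
  byte[1]=0xD7 cont=1 payload=0x57=87: acc |= 87<<7 -> acc=11219 shift=14
  byte[2]=0x9D cont=1 payload=0x1D=29: acc |= 29<<14 -> acc=486355 shift=21
  byte[3]=0x43 cont=0 payload=0x43=67: acc |= 67<<21 -> acc=140995539 shift=28 [end]
Varint 1: bytes[0:4] = D3 D7 9D 43 -> value 140995539 (4 byte(s))
  byte[4]=0xC8 cont=1 payload=0x48=72: acc |= 72<<0 -> acc=72 shift=7
  byte[5]=0x1E cont=0 payload=0x1E=30: acc |= 30<<7 -> acc=3912 shift=14 [end]
Varint 2: bytes[4:6] = C8 1E -> value 3912 (2 byte(s))
  byte[6]=0xC1 cont=1 payload=0x41=65: acc |= 65<<0 -> acc=65 shift=7
  byte[7]=0x52 cont=0 payload=0x52=82: acc |= 82<<7 -> acc=10561 shift=14 [end]
Varint 3: bytes[6:8] = C1 52 -> value 10561 (2 byte(s))
  byte[8]=0x07 cont=0 payload=0x07=7: acc |= 7<<0 -> acc=7 shift=7 [end]
Varint 4: bytes[8:9] = 07 -> value 7 (1 byte(s))
  byte[9]=0x7D cont=0 payload=0x7D=125: acc |= 125<<0 -> acc=125 shift=7 [end]
Varint 5: bytes[9:10] = 7D -> value 125 (1 byte(s))

Answer: 4 2 2 1 1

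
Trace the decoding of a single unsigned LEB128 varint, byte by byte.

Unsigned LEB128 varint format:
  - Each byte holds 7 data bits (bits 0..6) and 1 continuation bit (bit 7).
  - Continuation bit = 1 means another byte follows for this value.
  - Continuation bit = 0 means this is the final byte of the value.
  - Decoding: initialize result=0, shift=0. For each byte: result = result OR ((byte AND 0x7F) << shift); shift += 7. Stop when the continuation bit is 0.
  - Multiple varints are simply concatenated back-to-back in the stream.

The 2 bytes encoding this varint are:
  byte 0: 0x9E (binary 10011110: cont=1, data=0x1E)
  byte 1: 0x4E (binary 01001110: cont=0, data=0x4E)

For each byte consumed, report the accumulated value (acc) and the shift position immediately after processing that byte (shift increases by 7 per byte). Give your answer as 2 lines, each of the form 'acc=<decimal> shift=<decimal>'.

byte 0=0x9E: payload=0x1E=30, contrib = 30<<0 = 30; acc -> 30, shift -> 7
byte 1=0x4E: payload=0x4E=78, contrib = 78<<7 = 9984; acc -> 10014, shift -> 14

Answer: acc=30 shift=7
acc=10014 shift=14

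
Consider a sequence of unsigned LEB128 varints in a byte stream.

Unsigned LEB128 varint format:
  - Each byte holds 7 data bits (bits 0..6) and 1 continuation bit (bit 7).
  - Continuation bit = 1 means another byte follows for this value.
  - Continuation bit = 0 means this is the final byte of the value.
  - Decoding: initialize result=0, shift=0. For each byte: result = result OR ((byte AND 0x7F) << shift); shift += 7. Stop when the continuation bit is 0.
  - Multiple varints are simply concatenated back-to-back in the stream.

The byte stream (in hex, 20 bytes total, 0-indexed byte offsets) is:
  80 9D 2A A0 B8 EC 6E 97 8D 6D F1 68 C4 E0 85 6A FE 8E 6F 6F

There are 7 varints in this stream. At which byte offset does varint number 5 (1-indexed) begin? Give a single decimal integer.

Answer: 12

Derivation:
  byte[0]=0x80 cont=1 payload=0x00=0: acc |= 0<<0 -> acc=0 shift=7
  byte[1]=0x9D cont=1 payload=0x1D=29: acc |= 29<<7 -> acc=3712 shift=14
  byte[2]=0x2A cont=0 payload=0x2A=42: acc |= 42<<14 -> acc=691840 shift=21 [end]
Varint 1: bytes[0:3] = 80 9D 2A -> value 691840 (3 byte(s))
  byte[3]=0xA0 cont=1 payload=0x20=32: acc |= 32<<0 -> acc=32 shift=7
  byte[4]=0xB8 cont=1 payload=0x38=56: acc |= 56<<7 -> acc=7200 shift=14
  byte[5]=0xEC cont=1 payload=0x6C=108: acc |= 108<<14 -> acc=1776672 shift=21
  byte[6]=0x6E cont=0 payload=0x6E=110: acc |= 110<<21 -> acc=232463392 shift=28 [end]
Varint 2: bytes[3:7] = A0 B8 EC 6E -> value 232463392 (4 byte(s))
  byte[7]=0x97 cont=1 payload=0x17=23: acc |= 23<<0 -> acc=23 shift=7
  byte[8]=0x8D cont=1 payload=0x0D=13: acc |= 13<<7 -> acc=1687 shift=14
  byte[9]=0x6D cont=0 payload=0x6D=109: acc |= 109<<14 -> acc=1787543 shift=21 [end]
Varint 3: bytes[7:10] = 97 8D 6D -> value 1787543 (3 byte(s))
  byte[10]=0xF1 cont=1 payload=0x71=113: acc |= 113<<0 -> acc=113 shift=7
  byte[11]=0x68 cont=0 payload=0x68=104: acc |= 104<<7 -> acc=13425 shift=14 [end]
Varint 4: bytes[10:12] = F1 68 -> value 13425 (2 byte(s))
  byte[12]=0xC4 cont=1 payload=0x44=68: acc |= 68<<0 -> acc=68 shift=7
  byte[13]=0xE0 cont=1 payload=0x60=96: acc |= 96<<7 -> acc=12356 shift=14
  byte[14]=0x85 cont=1 payload=0x05=5: acc |= 5<<14 -> acc=94276 shift=21
  byte[15]=0x6A cont=0 payload=0x6A=106: acc |= 106<<21 -> acc=222392388 shift=28 [end]
Varint 5: bytes[12:16] = C4 E0 85 6A -> value 222392388 (4 byte(s))
  byte[16]=0xFE cont=1 payload=0x7E=126: acc |= 126<<0 -> acc=126 shift=7
  byte[17]=0x8E cont=1 payload=0x0E=14: acc |= 14<<7 -> acc=1918 shift=14
  byte[18]=0x6F cont=0 payload=0x6F=111: acc |= 111<<14 -> acc=1820542 shift=21 [end]
Varint 6: bytes[16:19] = FE 8E 6F -> value 1820542 (3 byte(s))
  byte[19]=0x6F cont=0 payload=0x6F=111: acc |= 111<<0 -> acc=111 shift=7 [end]
Varint 7: bytes[19:20] = 6F -> value 111 (1 byte(s))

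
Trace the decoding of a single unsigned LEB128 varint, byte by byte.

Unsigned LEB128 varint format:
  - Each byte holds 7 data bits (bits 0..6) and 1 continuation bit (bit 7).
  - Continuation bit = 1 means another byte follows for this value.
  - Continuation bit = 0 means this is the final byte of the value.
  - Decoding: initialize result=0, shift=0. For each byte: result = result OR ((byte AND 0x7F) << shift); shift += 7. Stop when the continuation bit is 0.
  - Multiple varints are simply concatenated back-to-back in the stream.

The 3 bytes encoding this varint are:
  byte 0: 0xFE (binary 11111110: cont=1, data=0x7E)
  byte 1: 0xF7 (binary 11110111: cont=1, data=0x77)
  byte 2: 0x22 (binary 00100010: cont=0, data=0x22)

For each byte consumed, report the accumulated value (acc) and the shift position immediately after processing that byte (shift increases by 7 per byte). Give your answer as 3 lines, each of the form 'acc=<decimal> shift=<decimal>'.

Answer: acc=126 shift=7
acc=15358 shift=14
acc=572414 shift=21

Derivation:
byte 0=0xFE: payload=0x7E=126, contrib = 126<<0 = 126; acc -> 126, shift -> 7
byte 1=0xF7: payload=0x77=119, contrib = 119<<7 = 15232; acc -> 15358, shift -> 14
byte 2=0x22: payload=0x22=34, contrib = 34<<14 = 557056; acc -> 572414, shift -> 21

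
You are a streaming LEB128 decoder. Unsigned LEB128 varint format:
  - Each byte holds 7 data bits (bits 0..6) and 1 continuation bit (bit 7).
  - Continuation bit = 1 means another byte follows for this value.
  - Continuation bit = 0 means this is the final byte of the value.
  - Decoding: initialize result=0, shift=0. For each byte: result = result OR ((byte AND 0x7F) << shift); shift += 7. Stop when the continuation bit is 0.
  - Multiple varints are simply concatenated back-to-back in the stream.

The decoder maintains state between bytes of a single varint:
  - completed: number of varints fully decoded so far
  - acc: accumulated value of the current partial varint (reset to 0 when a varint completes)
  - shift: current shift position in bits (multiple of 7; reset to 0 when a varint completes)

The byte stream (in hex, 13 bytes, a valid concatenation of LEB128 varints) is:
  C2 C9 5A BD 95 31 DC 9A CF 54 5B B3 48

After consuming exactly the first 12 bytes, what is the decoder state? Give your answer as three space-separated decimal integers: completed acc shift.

byte[0]=0xC2 cont=1 payload=0x42: acc |= 66<<0 -> completed=0 acc=66 shift=7
byte[1]=0xC9 cont=1 payload=0x49: acc |= 73<<7 -> completed=0 acc=9410 shift=14
byte[2]=0x5A cont=0 payload=0x5A: varint #1 complete (value=1483970); reset -> completed=1 acc=0 shift=0
byte[3]=0xBD cont=1 payload=0x3D: acc |= 61<<0 -> completed=1 acc=61 shift=7
byte[4]=0x95 cont=1 payload=0x15: acc |= 21<<7 -> completed=1 acc=2749 shift=14
byte[5]=0x31 cont=0 payload=0x31: varint #2 complete (value=805565); reset -> completed=2 acc=0 shift=0
byte[6]=0xDC cont=1 payload=0x5C: acc |= 92<<0 -> completed=2 acc=92 shift=7
byte[7]=0x9A cont=1 payload=0x1A: acc |= 26<<7 -> completed=2 acc=3420 shift=14
byte[8]=0xCF cont=1 payload=0x4F: acc |= 79<<14 -> completed=2 acc=1297756 shift=21
byte[9]=0x54 cont=0 payload=0x54: varint #3 complete (value=177458524); reset -> completed=3 acc=0 shift=0
byte[10]=0x5B cont=0 payload=0x5B: varint #4 complete (value=91); reset -> completed=4 acc=0 shift=0
byte[11]=0xB3 cont=1 payload=0x33: acc |= 51<<0 -> completed=4 acc=51 shift=7

Answer: 4 51 7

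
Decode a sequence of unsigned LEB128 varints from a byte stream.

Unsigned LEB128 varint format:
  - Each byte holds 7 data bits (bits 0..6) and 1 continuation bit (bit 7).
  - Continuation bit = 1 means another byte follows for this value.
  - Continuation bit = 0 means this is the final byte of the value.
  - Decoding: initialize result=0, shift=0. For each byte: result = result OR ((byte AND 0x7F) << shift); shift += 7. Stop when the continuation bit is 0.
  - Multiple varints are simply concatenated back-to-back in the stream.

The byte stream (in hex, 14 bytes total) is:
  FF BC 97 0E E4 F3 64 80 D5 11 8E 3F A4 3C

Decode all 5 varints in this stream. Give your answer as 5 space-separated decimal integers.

Answer: 29744767 1653220 289408 8078 7716

Derivation:
  byte[0]=0xFF cont=1 payload=0x7F=127: acc |= 127<<0 -> acc=127 shift=7
  byte[1]=0xBC cont=1 payload=0x3C=60: acc |= 60<<7 -> acc=7807 shift=14
  byte[2]=0x97 cont=1 payload=0x17=23: acc |= 23<<14 -> acc=384639 shift=21
  byte[3]=0x0E cont=0 payload=0x0E=14: acc |= 14<<21 -> acc=29744767 shift=28 [end]
Varint 1: bytes[0:4] = FF BC 97 0E -> value 29744767 (4 byte(s))
  byte[4]=0xE4 cont=1 payload=0x64=100: acc |= 100<<0 -> acc=100 shift=7
  byte[5]=0xF3 cont=1 payload=0x73=115: acc |= 115<<7 -> acc=14820 shift=14
  byte[6]=0x64 cont=0 payload=0x64=100: acc |= 100<<14 -> acc=1653220 shift=21 [end]
Varint 2: bytes[4:7] = E4 F3 64 -> value 1653220 (3 byte(s))
  byte[7]=0x80 cont=1 payload=0x00=0: acc |= 0<<0 -> acc=0 shift=7
  byte[8]=0xD5 cont=1 payload=0x55=85: acc |= 85<<7 -> acc=10880 shift=14
  byte[9]=0x11 cont=0 payload=0x11=17: acc |= 17<<14 -> acc=289408 shift=21 [end]
Varint 3: bytes[7:10] = 80 D5 11 -> value 289408 (3 byte(s))
  byte[10]=0x8E cont=1 payload=0x0E=14: acc |= 14<<0 -> acc=14 shift=7
  byte[11]=0x3F cont=0 payload=0x3F=63: acc |= 63<<7 -> acc=8078 shift=14 [end]
Varint 4: bytes[10:12] = 8E 3F -> value 8078 (2 byte(s))
  byte[12]=0xA4 cont=1 payload=0x24=36: acc |= 36<<0 -> acc=36 shift=7
  byte[13]=0x3C cont=0 payload=0x3C=60: acc |= 60<<7 -> acc=7716 shift=14 [end]
Varint 5: bytes[12:14] = A4 3C -> value 7716 (2 byte(s))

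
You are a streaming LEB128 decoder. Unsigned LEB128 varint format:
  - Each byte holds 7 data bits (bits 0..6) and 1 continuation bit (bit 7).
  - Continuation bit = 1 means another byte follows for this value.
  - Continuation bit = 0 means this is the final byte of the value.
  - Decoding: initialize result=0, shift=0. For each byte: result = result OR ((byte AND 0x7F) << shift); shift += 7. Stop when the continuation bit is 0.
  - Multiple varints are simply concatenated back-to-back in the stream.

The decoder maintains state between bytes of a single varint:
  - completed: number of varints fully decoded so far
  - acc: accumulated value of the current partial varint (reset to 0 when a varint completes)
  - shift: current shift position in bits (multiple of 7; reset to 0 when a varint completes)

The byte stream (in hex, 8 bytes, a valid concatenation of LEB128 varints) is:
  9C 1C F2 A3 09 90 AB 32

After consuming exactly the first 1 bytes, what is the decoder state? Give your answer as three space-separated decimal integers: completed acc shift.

byte[0]=0x9C cont=1 payload=0x1C: acc |= 28<<0 -> completed=0 acc=28 shift=7

Answer: 0 28 7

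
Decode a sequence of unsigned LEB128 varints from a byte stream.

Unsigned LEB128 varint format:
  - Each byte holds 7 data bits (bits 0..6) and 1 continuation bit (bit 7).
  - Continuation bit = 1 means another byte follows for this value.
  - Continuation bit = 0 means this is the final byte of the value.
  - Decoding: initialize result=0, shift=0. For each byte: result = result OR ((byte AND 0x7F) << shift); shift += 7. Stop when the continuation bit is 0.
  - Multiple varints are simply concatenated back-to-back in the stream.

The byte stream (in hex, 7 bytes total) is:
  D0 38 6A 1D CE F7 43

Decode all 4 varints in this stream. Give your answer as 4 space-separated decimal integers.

Answer: 7248 106 29 1113038

Derivation:
  byte[0]=0xD0 cont=1 payload=0x50=80: acc |= 80<<0 -> acc=80 shift=7
  byte[1]=0x38 cont=0 payload=0x38=56: acc |= 56<<7 -> acc=7248 shift=14 [end]
Varint 1: bytes[0:2] = D0 38 -> value 7248 (2 byte(s))
  byte[2]=0x6A cont=0 payload=0x6A=106: acc |= 106<<0 -> acc=106 shift=7 [end]
Varint 2: bytes[2:3] = 6A -> value 106 (1 byte(s))
  byte[3]=0x1D cont=0 payload=0x1D=29: acc |= 29<<0 -> acc=29 shift=7 [end]
Varint 3: bytes[3:4] = 1D -> value 29 (1 byte(s))
  byte[4]=0xCE cont=1 payload=0x4E=78: acc |= 78<<0 -> acc=78 shift=7
  byte[5]=0xF7 cont=1 payload=0x77=119: acc |= 119<<7 -> acc=15310 shift=14
  byte[6]=0x43 cont=0 payload=0x43=67: acc |= 67<<14 -> acc=1113038 shift=21 [end]
Varint 4: bytes[4:7] = CE F7 43 -> value 1113038 (3 byte(s))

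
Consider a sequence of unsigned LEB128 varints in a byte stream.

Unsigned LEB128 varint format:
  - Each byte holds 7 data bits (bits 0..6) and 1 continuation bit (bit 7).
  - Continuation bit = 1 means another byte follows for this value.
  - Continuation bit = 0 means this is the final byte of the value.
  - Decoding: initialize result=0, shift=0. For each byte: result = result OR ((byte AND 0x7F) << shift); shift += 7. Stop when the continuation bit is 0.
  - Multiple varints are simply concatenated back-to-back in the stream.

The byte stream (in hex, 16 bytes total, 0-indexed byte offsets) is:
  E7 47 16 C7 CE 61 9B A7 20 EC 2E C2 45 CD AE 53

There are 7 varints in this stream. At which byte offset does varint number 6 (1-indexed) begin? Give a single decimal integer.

Answer: 11

Derivation:
  byte[0]=0xE7 cont=1 payload=0x67=103: acc |= 103<<0 -> acc=103 shift=7
  byte[1]=0x47 cont=0 payload=0x47=71: acc |= 71<<7 -> acc=9191 shift=14 [end]
Varint 1: bytes[0:2] = E7 47 -> value 9191 (2 byte(s))
  byte[2]=0x16 cont=0 payload=0x16=22: acc |= 22<<0 -> acc=22 shift=7 [end]
Varint 2: bytes[2:3] = 16 -> value 22 (1 byte(s))
  byte[3]=0xC7 cont=1 payload=0x47=71: acc |= 71<<0 -> acc=71 shift=7
  byte[4]=0xCE cont=1 payload=0x4E=78: acc |= 78<<7 -> acc=10055 shift=14
  byte[5]=0x61 cont=0 payload=0x61=97: acc |= 97<<14 -> acc=1599303 shift=21 [end]
Varint 3: bytes[3:6] = C7 CE 61 -> value 1599303 (3 byte(s))
  byte[6]=0x9B cont=1 payload=0x1B=27: acc |= 27<<0 -> acc=27 shift=7
  byte[7]=0xA7 cont=1 payload=0x27=39: acc |= 39<<7 -> acc=5019 shift=14
  byte[8]=0x20 cont=0 payload=0x20=32: acc |= 32<<14 -> acc=529307 shift=21 [end]
Varint 4: bytes[6:9] = 9B A7 20 -> value 529307 (3 byte(s))
  byte[9]=0xEC cont=1 payload=0x6C=108: acc |= 108<<0 -> acc=108 shift=7
  byte[10]=0x2E cont=0 payload=0x2E=46: acc |= 46<<7 -> acc=5996 shift=14 [end]
Varint 5: bytes[9:11] = EC 2E -> value 5996 (2 byte(s))
  byte[11]=0xC2 cont=1 payload=0x42=66: acc |= 66<<0 -> acc=66 shift=7
  byte[12]=0x45 cont=0 payload=0x45=69: acc |= 69<<7 -> acc=8898 shift=14 [end]
Varint 6: bytes[11:13] = C2 45 -> value 8898 (2 byte(s))
  byte[13]=0xCD cont=1 payload=0x4D=77: acc |= 77<<0 -> acc=77 shift=7
  byte[14]=0xAE cont=1 payload=0x2E=46: acc |= 46<<7 -> acc=5965 shift=14
  byte[15]=0x53 cont=0 payload=0x53=83: acc |= 83<<14 -> acc=1365837 shift=21 [end]
Varint 7: bytes[13:16] = CD AE 53 -> value 1365837 (3 byte(s))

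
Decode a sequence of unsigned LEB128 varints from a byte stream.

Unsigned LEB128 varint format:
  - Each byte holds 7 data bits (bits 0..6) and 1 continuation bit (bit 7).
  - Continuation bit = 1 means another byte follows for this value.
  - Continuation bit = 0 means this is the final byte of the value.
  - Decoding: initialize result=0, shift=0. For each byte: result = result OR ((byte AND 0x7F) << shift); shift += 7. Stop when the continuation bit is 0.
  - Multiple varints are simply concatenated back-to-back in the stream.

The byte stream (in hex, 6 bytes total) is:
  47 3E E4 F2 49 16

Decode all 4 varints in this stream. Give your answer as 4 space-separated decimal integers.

  byte[0]=0x47 cont=0 payload=0x47=71: acc |= 71<<0 -> acc=71 shift=7 [end]
Varint 1: bytes[0:1] = 47 -> value 71 (1 byte(s))
  byte[1]=0x3E cont=0 payload=0x3E=62: acc |= 62<<0 -> acc=62 shift=7 [end]
Varint 2: bytes[1:2] = 3E -> value 62 (1 byte(s))
  byte[2]=0xE4 cont=1 payload=0x64=100: acc |= 100<<0 -> acc=100 shift=7
  byte[3]=0xF2 cont=1 payload=0x72=114: acc |= 114<<7 -> acc=14692 shift=14
  byte[4]=0x49 cont=0 payload=0x49=73: acc |= 73<<14 -> acc=1210724 shift=21 [end]
Varint 3: bytes[2:5] = E4 F2 49 -> value 1210724 (3 byte(s))
  byte[5]=0x16 cont=0 payload=0x16=22: acc |= 22<<0 -> acc=22 shift=7 [end]
Varint 4: bytes[5:6] = 16 -> value 22 (1 byte(s))

Answer: 71 62 1210724 22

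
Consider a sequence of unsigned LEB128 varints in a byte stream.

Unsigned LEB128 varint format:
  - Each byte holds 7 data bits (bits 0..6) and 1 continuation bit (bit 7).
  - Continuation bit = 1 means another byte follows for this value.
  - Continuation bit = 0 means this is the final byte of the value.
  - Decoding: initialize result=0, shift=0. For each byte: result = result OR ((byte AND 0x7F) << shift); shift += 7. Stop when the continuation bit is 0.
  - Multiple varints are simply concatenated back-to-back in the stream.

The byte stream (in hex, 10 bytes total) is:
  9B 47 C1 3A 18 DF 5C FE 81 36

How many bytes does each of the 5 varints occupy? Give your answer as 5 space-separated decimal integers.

  byte[0]=0x9B cont=1 payload=0x1B=27: acc |= 27<<0 -> acc=27 shift=7
  byte[1]=0x47 cont=0 payload=0x47=71: acc |= 71<<7 -> acc=9115 shift=14 [end]
Varint 1: bytes[0:2] = 9B 47 -> value 9115 (2 byte(s))
  byte[2]=0xC1 cont=1 payload=0x41=65: acc |= 65<<0 -> acc=65 shift=7
  byte[3]=0x3A cont=0 payload=0x3A=58: acc |= 58<<7 -> acc=7489 shift=14 [end]
Varint 2: bytes[2:4] = C1 3A -> value 7489 (2 byte(s))
  byte[4]=0x18 cont=0 payload=0x18=24: acc |= 24<<0 -> acc=24 shift=7 [end]
Varint 3: bytes[4:5] = 18 -> value 24 (1 byte(s))
  byte[5]=0xDF cont=1 payload=0x5F=95: acc |= 95<<0 -> acc=95 shift=7
  byte[6]=0x5C cont=0 payload=0x5C=92: acc |= 92<<7 -> acc=11871 shift=14 [end]
Varint 4: bytes[5:7] = DF 5C -> value 11871 (2 byte(s))
  byte[7]=0xFE cont=1 payload=0x7E=126: acc |= 126<<0 -> acc=126 shift=7
  byte[8]=0x81 cont=1 payload=0x01=1: acc |= 1<<7 -> acc=254 shift=14
  byte[9]=0x36 cont=0 payload=0x36=54: acc |= 54<<14 -> acc=884990 shift=21 [end]
Varint 5: bytes[7:10] = FE 81 36 -> value 884990 (3 byte(s))

Answer: 2 2 1 2 3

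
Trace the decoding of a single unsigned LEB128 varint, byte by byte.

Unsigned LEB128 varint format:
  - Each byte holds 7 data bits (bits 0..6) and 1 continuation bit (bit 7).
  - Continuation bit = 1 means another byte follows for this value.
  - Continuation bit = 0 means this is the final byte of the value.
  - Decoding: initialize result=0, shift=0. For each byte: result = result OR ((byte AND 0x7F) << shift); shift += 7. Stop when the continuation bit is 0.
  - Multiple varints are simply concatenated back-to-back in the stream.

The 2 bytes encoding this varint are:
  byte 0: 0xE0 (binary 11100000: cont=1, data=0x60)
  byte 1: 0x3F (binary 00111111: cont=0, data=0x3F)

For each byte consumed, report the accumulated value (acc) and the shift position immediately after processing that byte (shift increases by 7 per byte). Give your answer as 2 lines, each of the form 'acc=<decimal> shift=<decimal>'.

Answer: acc=96 shift=7
acc=8160 shift=14

Derivation:
byte 0=0xE0: payload=0x60=96, contrib = 96<<0 = 96; acc -> 96, shift -> 7
byte 1=0x3F: payload=0x3F=63, contrib = 63<<7 = 8064; acc -> 8160, shift -> 14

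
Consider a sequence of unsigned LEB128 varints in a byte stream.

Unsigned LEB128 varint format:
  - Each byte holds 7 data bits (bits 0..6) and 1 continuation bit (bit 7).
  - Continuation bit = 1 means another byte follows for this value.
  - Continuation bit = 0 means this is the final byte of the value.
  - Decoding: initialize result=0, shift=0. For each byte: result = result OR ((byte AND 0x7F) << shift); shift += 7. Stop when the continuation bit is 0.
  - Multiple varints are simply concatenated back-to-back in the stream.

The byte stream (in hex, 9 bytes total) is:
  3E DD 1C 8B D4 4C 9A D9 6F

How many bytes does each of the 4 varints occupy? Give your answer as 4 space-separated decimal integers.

  byte[0]=0x3E cont=0 payload=0x3E=62: acc |= 62<<0 -> acc=62 shift=7 [end]
Varint 1: bytes[0:1] = 3E -> value 62 (1 byte(s))
  byte[1]=0xDD cont=1 payload=0x5D=93: acc |= 93<<0 -> acc=93 shift=7
  byte[2]=0x1C cont=0 payload=0x1C=28: acc |= 28<<7 -> acc=3677 shift=14 [end]
Varint 2: bytes[1:3] = DD 1C -> value 3677 (2 byte(s))
  byte[3]=0x8B cont=1 payload=0x0B=11: acc |= 11<<0 -> acc=11 shift=7
  byte[4]=0xD4 cont=1 payload=0x54=84: acc |= 84<<7 -> acc=10763 shift=14
  byte[5]=0x4C cont=0 payload=0x4C=76: acc |= 76<<14 -> acc=1255947 shift=21 [end]
Varint 3: bytes[3:6] = 8B D4 4C -> value 1255947 (3 byte(s))
  byte[6]=0x9A cont=1 payload=0x1A=26: acc |= 26<<0 -> acc=26 shift=7
  byte[7]=0xD9 cont=1 payload=0x59=89: acc |= 89<<7 -> acc=11418 shift=14
  byte[8]=0x6F cont=0 payload=0x6F=111: acc |= 111<<14 -> acc=1830042 shift=21 [end]
Varint 4: bytes[6:9] = 9A D9 6F -> value 1830042 (3 byte(s))

Answer: 1 2 3 3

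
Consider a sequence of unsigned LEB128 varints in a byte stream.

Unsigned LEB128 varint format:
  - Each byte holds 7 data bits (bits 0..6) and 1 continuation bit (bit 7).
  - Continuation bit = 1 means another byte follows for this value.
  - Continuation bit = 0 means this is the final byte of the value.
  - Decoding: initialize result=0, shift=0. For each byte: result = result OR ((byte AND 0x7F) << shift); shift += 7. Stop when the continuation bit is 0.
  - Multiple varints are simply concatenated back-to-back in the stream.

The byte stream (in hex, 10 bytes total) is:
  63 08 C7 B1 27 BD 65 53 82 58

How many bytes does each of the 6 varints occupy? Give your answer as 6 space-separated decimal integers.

Answer: 1 1 3 2 1 2

Derivation:
  byte[0]=0x63 cont=0 payload=0x63=99: acc |= 99<<0 -> acc=99 shift=7 [end]
Varint 1: bytes[0:1] = 63 -> value 99 (1 byte(s))
  byte[1]=0x08 cont=0 payload=0x08=8: acc |= 8<<0 -> acc=8 shift=7 [end]
Varint 2: bytes[1:2] = 08 -> value 8 (1 byte(s))
  byte[2]=0xC7 cont=1 payload=0x47=71: acc |= 71<<0 -> acc=71 shift=7
  byte[3]=0xB1 cont=1 payload=0x31=49: acc |= 49<<7 -> acc=6343 shift=14
  byte[4]=0x27 cont=0 payload=0x27=39: acc |= 39<<14 -> acc=645319 shift=21 [end]
Varint 3: bytes[2:5] = C7 B1 27 -> value 645319 (3 byte(s))
  byte[5]=0xBD cont=1 payload=0x3D=61: acc |= 61<<0 -> acc=61 shift=7
  byte[6]=0x65 cont=0 payload=0x65=101: acc |= 101<<7 -> acc=12989 shift=14 [end]
Varint 4: bytes[5:7] = BD 65 -> value 12989 (2 byte(s))
  byte[7]=0x53 cont=0 payload=0x53=83: acc |= 83<<0 -> acc=83 shift=7 [end]
Varint 5: bytes[7:8] = 53 -> value 83 (1 byte(s))
  byte[8]=0x82 cont=1 payload=0x02=2: acc |= 2<<0 -> acc=2 shift=7
  byte[9]=0x58 cont=0 payload=0x58=88: acc |= 88<<7 -> acc=11266 shift=14 [end]
Varint 6: bytes[8:10] = 82 58 -> value 11266 (2 byte(s))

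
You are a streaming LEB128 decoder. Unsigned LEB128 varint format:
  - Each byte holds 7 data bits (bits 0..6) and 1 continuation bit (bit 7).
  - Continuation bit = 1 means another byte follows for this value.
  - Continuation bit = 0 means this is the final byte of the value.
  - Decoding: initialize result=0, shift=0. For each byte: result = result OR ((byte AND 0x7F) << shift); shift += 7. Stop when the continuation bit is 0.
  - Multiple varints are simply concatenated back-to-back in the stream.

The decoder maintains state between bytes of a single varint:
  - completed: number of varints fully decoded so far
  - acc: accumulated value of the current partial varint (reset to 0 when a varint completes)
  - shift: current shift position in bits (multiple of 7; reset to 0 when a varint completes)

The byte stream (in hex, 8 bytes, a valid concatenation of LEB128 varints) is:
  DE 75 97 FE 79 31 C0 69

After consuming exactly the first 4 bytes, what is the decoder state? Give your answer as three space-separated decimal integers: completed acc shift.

Answer: 1 16151 14

Derivation:
byte[0]=0xDE cont=1 payload=0x5E: acc |= 94<<0 -> completed=0 acc=94 shift=7
byte[1]=0x75 cont=0 payload=0x75: varint #1 complete (value=15070); reset -> completed=1 acc=0 shift=0
byte[2]=0x97 cont=1 payload=0x17: acc |= 23<<0 -> completed=1 acc=23 shift=7
byte[3]=0xFE cont=1 payload=0x7E: acc |= 126<<7 -> completed=1 acc=16151 shift=14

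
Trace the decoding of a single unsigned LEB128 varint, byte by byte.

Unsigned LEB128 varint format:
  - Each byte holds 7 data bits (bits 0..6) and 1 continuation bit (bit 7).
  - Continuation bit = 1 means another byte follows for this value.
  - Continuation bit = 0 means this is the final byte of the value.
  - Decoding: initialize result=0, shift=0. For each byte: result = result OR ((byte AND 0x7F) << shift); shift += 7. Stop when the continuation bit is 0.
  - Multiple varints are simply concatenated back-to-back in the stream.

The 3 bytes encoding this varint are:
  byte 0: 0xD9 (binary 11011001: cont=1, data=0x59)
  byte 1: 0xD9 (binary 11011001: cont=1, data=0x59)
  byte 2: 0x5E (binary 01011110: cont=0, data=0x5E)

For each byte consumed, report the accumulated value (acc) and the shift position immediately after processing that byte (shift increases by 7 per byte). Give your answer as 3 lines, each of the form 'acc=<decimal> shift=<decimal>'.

Answer: acc=89 shift=7
acc=11481 shift=14
acc=1551577 shift=21

Derivation:
byte 0=0xD9: payload=0x59=89, contrib = 89<<0 = 89; acc -> 89, shift -> 7
byte 1=0xD9: payload=0x59=89, contrib = 89<<7 = 11392; acc -> 11481, shift -> 14
byte 2=0x5E: payload=0x5E=94, contrib = 94<<14 = 1540096; acc -> 1551577, shift -> 21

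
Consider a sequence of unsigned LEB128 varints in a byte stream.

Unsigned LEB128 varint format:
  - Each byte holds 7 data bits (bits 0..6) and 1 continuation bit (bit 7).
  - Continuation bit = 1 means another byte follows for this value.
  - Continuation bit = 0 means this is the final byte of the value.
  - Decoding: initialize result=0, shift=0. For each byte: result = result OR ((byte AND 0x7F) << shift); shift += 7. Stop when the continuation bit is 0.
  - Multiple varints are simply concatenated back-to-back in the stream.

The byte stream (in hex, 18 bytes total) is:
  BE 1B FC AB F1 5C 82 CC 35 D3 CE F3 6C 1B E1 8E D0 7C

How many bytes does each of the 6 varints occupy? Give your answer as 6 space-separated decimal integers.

  byte[0]=0xBE cont=1 payload=0x3E=62: acc |= 62<<0 -> acc=62 shift=7
  byte[1]=0x1B cont=0 payload=0x1B=27: acc |= 27<<7 -> acc=3518 shift=14 [end]
Varint 1: bytes[0:2] = BE 1B -> value 3518 (2 byte(s))
  byte[2]=0xFC cont=1 payload=0x7C=124: acc |= 124<<0 -> acc=124 shift=7
  byte[3]=0xAB cont=1 payload=0x2B=43: acc |= 43<<7 -> acc=5628 shift=14
  byte[4]=0xF1 cont=1 payload=0x71=113: acc |= 113<<14 -> acc=1857020 shift=21
  byte[5]=0x5C cont=0 payload=0x5C=92: acc |= 92<<21 -> acc=194795004 shift=28 [end]
Varint 2: bytes[2:6] = FC AB F1 5C -> value 194795004 (4 byte(s))
  byte[6]=0x82 cont=1 payload=0x02=2: acc |= 2<<0 -> acc=2 shift=7
  byte[7]=0xCC cont=1 payload=0x4C=76: acc |= 76<<7 -> acc=9730 shift=14
  byte[8]=0x35 cont=0 payload=0x35=53: acc |= 53<<14 -> acc=878082 shift=21 [end]
Varint 3: bytes[6:9] = 82 CC 35 -> value 878082 (3 byte(s))
  byte[9]=0xD3 cont=1 payload=0x53=83: acc |= 83<<0 -> acc=83 shift=7
  byte[10]=0xCE cont=1 payload=0x4E=78: acc |= 78<<7 -> acc=10067 shift=14
  byte[11]=0xF3 cont=1 payload=0x73=115: acc |= 115<<14 -> acc=1894227 shift=21
  byte[12]=0x6C cont=0 payload=0x6C=108: acc |= 108<<21 -> acc=228386643 shift=28 [end]
Varint 4: bytes[9:13] = D3 CE F3 6C -> value 228386643 (4 byte(s))
  byte[13]=0x1B cont=0 payload=0x1B=27: acc |= 27<<0 -> acc=27 shift=7 [end]
Varint 5: bytes[13:14] = 1B -> value 27 (1 byte(s))
  byte[14]=0xE1 cont=1 payload=0x61=97: acc |= 97<<0 -> acc=97 shift=7
  byte[15]=0x8E cont=1 payload=0x0E=14: acc |= 14<<7 -> acc=1889 shift=14
  byte[16]=0xD0 cont=1 payload=0x50=80: acc |= 80<<14 -> acc=1312609 shift=21
  byte[17]=0x7C cont=0 payload=0x7C=124: acc |= 124<<21 -> acc=261359457 shift=28 [end]
Varint 6: bytes[14:18] = E1 8E D0 7C -> value 261359457 (4 byte(s))

Answer: 2 4 3 4 1 4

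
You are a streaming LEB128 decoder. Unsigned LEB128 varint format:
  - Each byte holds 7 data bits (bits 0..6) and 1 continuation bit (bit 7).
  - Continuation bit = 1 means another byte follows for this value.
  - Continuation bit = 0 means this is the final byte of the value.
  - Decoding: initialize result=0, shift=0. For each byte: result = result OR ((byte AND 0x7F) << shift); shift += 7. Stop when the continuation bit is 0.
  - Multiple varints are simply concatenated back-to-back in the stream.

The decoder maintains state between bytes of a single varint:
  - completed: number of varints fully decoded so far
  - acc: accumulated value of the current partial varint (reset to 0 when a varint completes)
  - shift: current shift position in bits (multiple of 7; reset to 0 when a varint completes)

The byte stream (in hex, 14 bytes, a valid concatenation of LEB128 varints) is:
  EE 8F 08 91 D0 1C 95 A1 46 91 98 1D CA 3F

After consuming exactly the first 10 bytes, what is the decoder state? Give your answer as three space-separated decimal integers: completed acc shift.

Answer: 3 17 7

Derivation:
byte[0]=0xEE cont=1 payload=0x6E: acc |= 110<<0 -> completed=0 acc=110 shift=7
byte[1]=0x8F cont=1 payload=0x0F: acc |= 15<<7 -> completed=0 acc=2030 shift=14
byte[2]=0x08 cont=0 payload=0x08: varint #1 complete (value=133102); reset -> completed=1 acc=0 shift=0
byte[3]=0x91 cont=1 payload=0x11: acc |= 17<<0 -> completed=1 acc=17 shift=7
byte[4]=0xD0 cont=1 payload=0x50: acc |= 80<<7 -> completed=1 acc=10257 shift=14
byte[5]=0x1C cont=0 payload=0x1C: varint #2 complete (value=469009); reset -> completed=2 acc=0 shift=0
byte[6]=0x95 cont=1 payload=0x15: acc |= 21<<0 -> completed=2 acc=21 shift=7
byte[7]=0xA1 cont=1 payload=0x21: acc |= 33<<7 -> completed=2 acc=4245 shift=14
byte[8]=0x46 cont=0 payload=0x46: varint #3 complete (value=1151125); reset -> completed=3 acc=0 shift=0
byte[9]=0x91 cont=1 payload=0x11: acc |= 17<<0 -> completed=3 acc=17 shift=7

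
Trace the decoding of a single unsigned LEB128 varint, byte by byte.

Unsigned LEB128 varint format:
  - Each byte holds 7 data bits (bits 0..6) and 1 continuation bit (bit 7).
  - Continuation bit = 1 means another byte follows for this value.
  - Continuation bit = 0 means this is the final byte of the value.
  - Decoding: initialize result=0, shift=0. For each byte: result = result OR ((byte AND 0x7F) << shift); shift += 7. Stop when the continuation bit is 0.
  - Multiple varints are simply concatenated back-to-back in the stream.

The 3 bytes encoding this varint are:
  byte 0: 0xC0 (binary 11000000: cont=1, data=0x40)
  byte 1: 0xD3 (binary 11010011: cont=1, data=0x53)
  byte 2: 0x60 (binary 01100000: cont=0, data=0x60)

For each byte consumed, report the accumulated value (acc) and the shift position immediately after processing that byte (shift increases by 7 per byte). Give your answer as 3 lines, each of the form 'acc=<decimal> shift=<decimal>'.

byte 0=0xC0: payload=0x40=64, contrib = 64<<0 = 64; acc -> 64, shift -> 7
byte 1=0xD3: payload=0x53=83, contrib = 83<<7 = 10624; acc -> 10688, shift -> 14
byte 2=0x60: payload=0x60=96, contrib = 96<<14 = 1572864; acc -> 1583552, shift -> 21

Answer: acc=64 shift=7
acc=10688 shift=14
acc=1583552 shift=21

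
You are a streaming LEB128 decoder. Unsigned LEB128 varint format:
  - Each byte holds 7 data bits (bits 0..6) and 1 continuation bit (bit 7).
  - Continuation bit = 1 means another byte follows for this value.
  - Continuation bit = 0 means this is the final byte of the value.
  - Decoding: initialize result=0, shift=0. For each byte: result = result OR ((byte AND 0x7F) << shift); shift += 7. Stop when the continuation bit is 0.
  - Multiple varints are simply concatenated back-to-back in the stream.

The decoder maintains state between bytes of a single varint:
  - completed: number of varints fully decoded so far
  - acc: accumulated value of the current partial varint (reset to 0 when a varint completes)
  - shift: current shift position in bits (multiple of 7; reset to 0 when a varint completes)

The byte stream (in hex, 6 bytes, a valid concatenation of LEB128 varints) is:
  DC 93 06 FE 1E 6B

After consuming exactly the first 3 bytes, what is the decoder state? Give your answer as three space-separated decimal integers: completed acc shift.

byte[0]=0xDC cont=1 payload=0x5C: acc |= 92<<0 -> completed=0 acc=92 shift=7
byte[1]=0x93 cont=1 payload=0x13: acc |= 19<<7 -> completed=0 acc=2524 shift=14
byte[2]=0x06 cont=0 payload=0x06: varint #1 complete (value=100828); reset -> completed=1 acc=0 shift=0

Answer: 1 0 0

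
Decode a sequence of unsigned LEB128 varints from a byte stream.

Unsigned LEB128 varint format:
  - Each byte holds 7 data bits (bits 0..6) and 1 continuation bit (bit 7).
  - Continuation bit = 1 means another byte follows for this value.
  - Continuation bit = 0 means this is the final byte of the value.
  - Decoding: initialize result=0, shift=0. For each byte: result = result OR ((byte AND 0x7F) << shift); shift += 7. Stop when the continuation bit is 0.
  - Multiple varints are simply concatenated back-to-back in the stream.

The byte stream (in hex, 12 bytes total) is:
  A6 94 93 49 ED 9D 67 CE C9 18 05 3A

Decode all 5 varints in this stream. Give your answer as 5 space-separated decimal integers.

Answer: 153405990 1691373 402638 5 58

Derivation:
  byte[0]=0xA6 cont=1 payload=0x26=38: acc |= 38<<0 -> acc=38 shift=7
  byte[1]=0x94 cont=1 payload=0x14=20: acc |= 20<<7 -> acc=2598 shift=14
  byte[2]=0x93 cont=1 payload=0x13=19: acc |= 19<<14 -> acc=313894 shift=21
  byte[3]=0x49 cont=0 payload=0x49=73: acc |= 73<<21 -> acc=153405990 shift=28 [end]
Varint 1: bytes[0:4] = A6 94 93 49 -> value 153405990 (4 byte(s))
  byte[4]=0xED cont=1 payload=0x6D=109: acc |= 109<<0 -> acc=109 shift=7
  byte[5]=0x9D cont=1 payload=0x1D=29: acc |= 29<<7 -> acc=3821 shift=14
  byte[6]=0x67 cont=0 payload=0x67=103: acc |= 103<<14 -> acc=1691373 shift=21 [end]
Varint 2: bytes[4:7] = ED 9D 67 -> value 1691373 (3 byte(s))
  byte[7]=0xCE cont=1 payload=0x4E=78: acc |= 78<<0 -> acc=78 shift=7
  byte[8]=0xC9 cont=1 payload=0x49=73: acc |= 73<<7 -> acc=9422 shift=14
  byte[9]=0x18 cont=0 payload=0x18=24: acc |= 24<<14 -> acc=402638 shift=21 [end]
Varint 3: bytes[7:10] = CE C9 18 -> value 402638 (3 byte(s))
  byte[10]=0x05 cont=0 payload=0x05=5: acc |= 5<<0 -> acc=5 shift=7 [end]
Varint 4: bytes[10:11] = 05 -> value 5 (1 byte(s))
  byte[11]=0x3A cont=0 payload=0x3A=58: acc |= 58<<0 -> acc=58 shift=7 [end]
Varint 5: bytes[11:12] = 3A -> value 58 (1 byte(s))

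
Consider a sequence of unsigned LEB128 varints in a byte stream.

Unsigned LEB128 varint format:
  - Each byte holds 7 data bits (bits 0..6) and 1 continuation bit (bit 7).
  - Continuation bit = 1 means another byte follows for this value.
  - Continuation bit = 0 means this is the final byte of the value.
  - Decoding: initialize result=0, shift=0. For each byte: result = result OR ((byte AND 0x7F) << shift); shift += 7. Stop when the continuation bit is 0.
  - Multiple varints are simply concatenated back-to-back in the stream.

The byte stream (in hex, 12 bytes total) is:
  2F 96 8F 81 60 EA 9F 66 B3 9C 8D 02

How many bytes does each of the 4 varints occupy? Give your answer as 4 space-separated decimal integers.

  byte[0]=0x2F cont=0 payload=0x2F=47: acc |= 47<<0 -> acc=47 shift=7 [end]
Varint 1: bytes[0:1] = 2F -> value 47 (1 byte(s))
  byte[1]=0x96 cont=1 payload=0x16=22: acc |= 22<<0 -> acc=22 shift=7
  byte[2]=0x8F cont=1 payload=0x0F=15: acc |= 15<<7 -> acc=1942 shift=14
  byte[3]=0x81 cont=1 payload=0x01=1: acc |= 1<<14 -> acc=18326 shift=21
  byte[4]=0x60 cont=0 payload=0x60=96: acc |= 96<<21 -> acc=201344918 shift=28 [end]
Varint 2: bytes[1:5] = 96 8F 81 60 -> value 201344918 (4 byte(s))
  byte[5]=0xEA cont=1 payload=0x6A=106: acc |= 106<<0 -> acc=106 shift=7
  byte[6]=0x9F cont=1 payload=0x1F=31: acc |= 31<<7 -> acc=4074 shift=14
  byte[7]=0x66 cont=0 payload=0x66=102: acc |= 102<<14 -> acc=1675242 shift=21 [end]
Varint 3: bytes[5:8] = EA 9F 66 -> value 1675242 (3 byte(s))
  byte[8]=0xB3 cont=1 payload=0x33=51: acc |= 51<<0 -> acc=51 shift=7
  byte[9]=0x9C cont=1 payload=0x1C=28: acc |= 28<<7 -> acc=3635 shift=14
  byte[10]=0x8D cont=1 payload=0x0D=13: acc |= 13<<14 -> acc=216627 shift=21
  byte[11]=0x02 cont=0 payload=0x02=2: acc |= 2<<21 -> acc=4410931 shift=28 [end]
Varint 4: bytes[8:12] = B3 9C 8D 02 -> value 4410931 (4 byte(s))

Answer: 1 4 3 4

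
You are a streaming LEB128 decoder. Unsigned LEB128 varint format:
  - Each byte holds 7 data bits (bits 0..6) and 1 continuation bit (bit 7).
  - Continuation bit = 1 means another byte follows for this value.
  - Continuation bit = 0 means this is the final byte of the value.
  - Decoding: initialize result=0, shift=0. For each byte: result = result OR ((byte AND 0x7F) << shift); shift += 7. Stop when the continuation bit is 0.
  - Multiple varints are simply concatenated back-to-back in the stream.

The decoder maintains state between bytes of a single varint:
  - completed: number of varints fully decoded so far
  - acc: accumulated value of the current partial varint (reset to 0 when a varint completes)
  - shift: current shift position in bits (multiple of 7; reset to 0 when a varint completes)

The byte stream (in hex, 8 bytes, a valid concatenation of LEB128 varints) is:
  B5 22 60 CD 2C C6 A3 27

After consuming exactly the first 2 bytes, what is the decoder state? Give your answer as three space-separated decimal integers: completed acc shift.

Answer: 1 0 0

Derivation:
byte[0]=0xB5 cont=1 payload=0x35: acc |= 53<<0 -> completed=0 acc=53 shift=7
byte[1]=0x22 cont=0 payload=0x22: varint #1 complete (value=4405); reset -> completed=1 acc=0 shift=0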